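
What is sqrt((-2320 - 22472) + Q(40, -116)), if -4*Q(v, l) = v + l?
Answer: I*sqrt(24773) ≈ 157.39*I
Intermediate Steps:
Q(v, l) = -l/4 - v/4 (Q(v, l) = -(v + l)/4 = -(l + v)/4 = -l/4 - v/4)
sqrt((-2320 - 22472) + Q(40, -116)) = sqrt((-2320 - 22472) + (-1/4*(-116) - 1/4*40)) = sqrt(-24792 + (29 - 10)) = sqrt(-24792 + 19) = sqrt(-24773) = I*sqrt(24773)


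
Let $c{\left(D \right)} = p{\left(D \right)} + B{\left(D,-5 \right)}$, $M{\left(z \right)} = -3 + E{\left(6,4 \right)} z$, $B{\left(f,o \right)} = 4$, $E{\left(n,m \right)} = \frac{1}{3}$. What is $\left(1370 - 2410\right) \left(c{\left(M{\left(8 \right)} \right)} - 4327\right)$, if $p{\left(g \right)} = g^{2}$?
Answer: $\frac{40462240}{9} \approx 4.4958 \cdot 10^{6}$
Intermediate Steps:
$E{\left(n,m \right)} = \frac{1}{3}$
$M{\left(z \right)} = -3 + \frac{z}{3}$
$c{\left(D \right)} = 4 + D^{2}$ ($c{\left(D \right)} = D^{2} + 4 = 4 + D^{2}$)
$\left(1370 - 2410\right) \left(c{\left(M{\left(8 \right)} \right)} - 4327\right) = \left(1370 - 2410\right) \left(\left(4 + \left(-3 + \frac{1}{3} \cdot 8\right)^{2}\right) - 4327\right) = - 1040 \left(\left(4 + \left(-3 + \frac{8}{3}\right)^{2}\right) - 4327\right) = - 1040 \left(\left(4 + \left(- \frac{1}{3}\right)^{2}\right) - 4327\right) = - 1040 \left(\left(4 + \frac{1}{9}\right) - 4327\right) = - 1040 \left(\frac{37}{9} - 4327\right) = \left(-1040\right) \left(- \frac{38906}{9}\right) = \frac{40462240}{9}$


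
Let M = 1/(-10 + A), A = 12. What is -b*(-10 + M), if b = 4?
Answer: 38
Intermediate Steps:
M = ½ (M = 1/(-10 + 12) = 1/2 = ½ ≈ 0.50000)
-b*(-10 + M) = -4*(-10 + ½) = -4*(-19)/2 = -1*(-38) = 38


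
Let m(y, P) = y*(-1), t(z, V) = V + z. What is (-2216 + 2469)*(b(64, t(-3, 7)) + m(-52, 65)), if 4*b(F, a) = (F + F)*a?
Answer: 45540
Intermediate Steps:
b(F, a) = F*a/2 (b(F, a) = ((F + F)*a)/4 = ((2*F)*a)/4 = (2*F*a)/4 = F*a/2)
m(y, P) = -y
(-2216 + 2469)*(b(64, t(-3, 7)) + m(-52, 65)) = (-2216 + 2469)*((1/2)*64*(7 - 3) - 1*(-52)) = 253*((1/2)*64*4 + 52) = 253*(128 + 52) = 253*180 = 45540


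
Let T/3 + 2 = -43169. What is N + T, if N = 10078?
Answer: -119435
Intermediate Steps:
T = -129513 (T = -6 + 3*(-43169) = -6 - 129507 = -129513)
N + T = 10078 - 129513 = -119435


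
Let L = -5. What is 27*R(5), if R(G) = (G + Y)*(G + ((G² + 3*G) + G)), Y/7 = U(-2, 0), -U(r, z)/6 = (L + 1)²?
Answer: -900450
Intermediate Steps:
U(r, z) = -96 (U(r, z) = -6*(-5 + 1)² = -6*(-4)² = -6*16 = -96)
Y = -672 (Y = 7*(-96) = -672)
R(G) = (-672 + G)*(G² + 5*G) (R(G) = (G - 672)*(G + ((G² + 3*G) + G)) = (-672 + G)*(G + (G² + 4*G)) = (-672 + G)*(G² + 5*G))
27*R(5) = 27*(5*(-3360 + 5² - 667*5)) = 27*(5*(-3360 + 25 - 3335)) = 27*(5*(-6670)) = 27*(-33350) = -900450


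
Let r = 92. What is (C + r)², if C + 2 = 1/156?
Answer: 197149681/24336 ≈ 8101.2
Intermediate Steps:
C = -311/156 (C = -2 + 1/156 = -311/156 ≈ -1.9936)
(C + r)² = (-311/156 + 92)² = (14041/156)² = 197149681/24336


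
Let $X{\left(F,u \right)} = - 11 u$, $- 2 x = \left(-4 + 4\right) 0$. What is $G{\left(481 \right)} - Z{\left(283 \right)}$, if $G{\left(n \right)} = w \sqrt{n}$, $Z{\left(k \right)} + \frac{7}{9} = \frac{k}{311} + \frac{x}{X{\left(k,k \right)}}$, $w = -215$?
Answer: $- \frac{370}{2799} - 215 \sqrt{481} \approx -4715.5$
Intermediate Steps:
$x = 0$ ($x = - \frac{\left(-4 + 4\right) 0}{2} = - \frac{0 \cdot 0}{2} = \left(- \frac{1}{2}\right) 0 = 0$)
$Z{\left(k \right)} = - \frac{7}{9} + \frac{k}{311}$ ($Z{\left(k \right)} = - \frac{7}{9} + \left(\frac{k}{311} + \frac{0}{\left(-11\right) k}\right) = - \frac{7}{9} + \left(k \frac{1}{311} + 0 \left(- \frac{1}{11 k}\right)\right) = - \frac{7}{9} + \left(\frac{k}{311} + 0\right) = - \frac{7}{9} + \frac{k}{311}$)
$G{\left(n \right)} = - 215 \sqrt{n}$
$G{\left(481 \right)} - Z{\left(283 \right)} = - 215 \sqrt{481} - \left(- \frac{7}{9} + \frac{1}{311} \cdot 283\right) = - 215 \sqrt{481} - \left(- \frac{7}{9} + \frac{283}{311}\right) = - 215 \sqrt{481} - \frac{370}{2799} = - \frac{370}{2799} - 215 \sqrt{481}$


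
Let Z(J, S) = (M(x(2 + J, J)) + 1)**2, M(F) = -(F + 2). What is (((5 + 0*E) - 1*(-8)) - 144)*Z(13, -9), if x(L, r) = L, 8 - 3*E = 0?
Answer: -33536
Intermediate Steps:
E = 8/3 (E = 8/3 - 1/3*0 = 8/3 + 0 = 8/3 ≈ 2.6667)
M(F) = -2 - F (M(F) = -(2 + F) = -2 - F)
Z(J, S) = (-3 - J)**2 (Z(J, S) = ((-2 - (2 + J)) + 1)**2 = ((-2 + (-2 - J)) + 1)**2 = ((-4 - J) + 1)**2 = (-3 - J)**2)
(((5 + 0*E) - 1*(-8)) - 144)*Z(13, -9) = (((5 + 0*(8/3)) - 1*(-8)) - 144)*(3 + 13)**2 = (((5 + 0) + 8) - 144)*16**2 = ((5 + 8) - 144)*256 = (13 - 144)*256 = -131*256 = -33536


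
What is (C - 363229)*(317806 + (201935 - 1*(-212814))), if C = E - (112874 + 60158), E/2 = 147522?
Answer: -176704719435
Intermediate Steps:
E = 295044 (E = 2*147522 = 295044)
C = 122012 (C = 295044 - (112874 + 60158) = 295044 - 1*173032 = 295044 - 173032 = 122012)
(C - 363229)*(317806 + (201935 - 1*(-212814))) = (122012 - 363229)*(317806 + (201935 - 1*(-212814))) = -241217*(317806 + (201935 + 212814)) = -241217*(317806 + 414749) = -241217*732555 = -176704719435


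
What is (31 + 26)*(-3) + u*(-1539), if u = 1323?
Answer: -2036268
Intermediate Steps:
(31 + 26)*(-3) + u*(-1539) = (31 + 26)*(-3) + 1323*(-1539) = 57*(-3) - 2036097 = -171 - 2036097 = -2036268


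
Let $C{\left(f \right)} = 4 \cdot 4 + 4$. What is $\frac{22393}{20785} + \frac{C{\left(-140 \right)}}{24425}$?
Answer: $\frac{21894589}{20306945} \approx 1.0782$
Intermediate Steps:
$C{\left(f \right)} = 20$ ($C{\left(f \right)} = 16 + 4 = 20$)
$\frac{22393}{20785} + \frac{C{\left(-140 \right)}}{24425} = \frac{22393}{20785} + \frac{20}{24425} = 22393 \cdot \frac{1}{20785} + 20 \cdot \frac{1}{24425} = \frac{22393}{20785} + \frac{4}{4885} = \frac{21894589}{20306945}$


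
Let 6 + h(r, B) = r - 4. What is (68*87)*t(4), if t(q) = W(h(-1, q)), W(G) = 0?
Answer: 0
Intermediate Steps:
h(r, B) = -10 + r (h(r, B) = -6 + (r - 4) = -6 + (-4 + r) = -10 + r)
t(q) = 0
(68*87)*t(4) = (68*87)*0 = 5916*0 = 0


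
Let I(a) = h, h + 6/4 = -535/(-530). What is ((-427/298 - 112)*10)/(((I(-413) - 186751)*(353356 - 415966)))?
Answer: -1791559/18467151595962 ≈ -9.7013e-8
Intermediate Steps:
h = -26/53 (h = -3/2 - 535/(-530) = -3/2 - 535*(-1/530) = -3/2 + 107/106 = -26/53 ≈ -0.49057)
I(a) = -26/53
((-427/298 - 112)*10)/(((I(-413) - 186751)*(353356 - 415966))) = ((-427/298 - 112)*10)/(((-26/53 - 186751)*(353356 - 415966))) = ((-427*1/298 - 112)*10)/((-9897829/53*(-62610))) = ((-427/298 - 112)*10)/(619703073690/53) = -33803/298*10*(53/619703073690) = -169015/149*53/619703073690 = -1791559/18467151595962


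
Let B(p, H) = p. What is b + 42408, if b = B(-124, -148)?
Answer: 42284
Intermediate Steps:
b = -124
b + 42408 = -124 + 42408 = 42284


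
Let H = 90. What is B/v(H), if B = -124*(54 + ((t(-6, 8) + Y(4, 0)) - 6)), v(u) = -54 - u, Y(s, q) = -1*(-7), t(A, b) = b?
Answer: 217/4 ≈ 54.250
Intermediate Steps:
Y(s, q) = 7
B = -7812 (B = -124*(54 + ((8 + 7) - 6)) = -124*(54 + (15 - 6)) = -124*(54 + 9) = -124*63 = -7812)
B/v(H) = -7812/(-54 - 1*90) = -7812/(-54 - 90) = -7812/(-144) = -7812*(-1/144) = 217/4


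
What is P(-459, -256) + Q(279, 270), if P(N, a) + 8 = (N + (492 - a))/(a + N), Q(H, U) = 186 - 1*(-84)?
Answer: 187041/715 ≈ 261.60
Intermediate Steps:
Q(H, U) = 270 (Q(H, U) = 186 + 84 = 270)
P(N, a) = -8 + (492 + N - a)/(N + a) (P(N, a) = -8 + (N + (492 - a))/(a + N) = -8 + (492 + N - a)/(N + a))
P(-459, -256) + Q(279, 270) = (492 - 9*(-256) - 7*(-459))/(-459 - 256) + 270 = (492 + 2304 + 3213)/(-715) + 270 = -1/715*6009 + 270 = -6009/715 + 270 = 187041/715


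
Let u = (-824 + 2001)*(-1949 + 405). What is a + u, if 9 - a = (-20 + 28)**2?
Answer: -1817343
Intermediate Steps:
a = -55 (a = 9 - (-20 + 28)**2 = 9 - 1*8**2 = 9 - 1*64 = 9 - 64 = -55)
u = -1817288 (u = 1177*(-1544) = -1817288)
a + u = -55 - 1817288 = -1817343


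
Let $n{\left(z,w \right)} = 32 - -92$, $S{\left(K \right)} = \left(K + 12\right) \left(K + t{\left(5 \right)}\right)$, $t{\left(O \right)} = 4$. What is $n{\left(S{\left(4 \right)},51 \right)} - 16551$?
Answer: $-16427$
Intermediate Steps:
$S{\left(K \right)} = \left(4 + K\right) \left(12 + K\right)$ ($S{\left(K \right)} = \left(K + 12\right) \left(K + 4\right) = \left(12 + K\right) \left(4 + K\right) = \left(4 + K\right) \left(12 + K\right)$)
$n{\left(z,w \right)} = 124$ ($n{\left(z,w \right)} = 32 + 92 = 124$)
$n{\left(S{\left(4 \right)},51 \right)} - 16551 = 124 - 16551 = -16427$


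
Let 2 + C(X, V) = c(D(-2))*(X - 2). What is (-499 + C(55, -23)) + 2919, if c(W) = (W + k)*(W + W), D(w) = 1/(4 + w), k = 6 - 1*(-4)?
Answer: 5949/2 ≈ 2974.5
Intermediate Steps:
k = 10 (k = 6 + 4 = 10)
c(W) = 2*W*(10 + W) (c(W) = (W + 10)*(W + W) = (10 + W)*(2*W) = 2*W*(10 + W))
C(X, V) = -23 + 21*X/2 (C(X, V) = -2 + (2*(10 + 1/(4 - 2))/(4 - 2))*(X - 2) = -2 + (2*(10 + 1/2)/2)*(-2 + X) = -2 + (2*(½)*(10 + ½))*(-2 + X) = -2 + (2*(½)*(21/2))*(-2 + X) = -2 + 21*(-2 + X)/2 = -2 + (-21 + 21*X/2) = -23 + 21*X/2)
(-499 + C(55, -23)) + 2919 = (-499 + (-23 + (21/2)*55)) + 2919 = (-499 + (-23 + 1155/2)) + 2919 = (-499 + 1109/2) + 2919 = 111/2 + 2919 = 5949/2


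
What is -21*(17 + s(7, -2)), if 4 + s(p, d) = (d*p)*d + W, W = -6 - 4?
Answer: -651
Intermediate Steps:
W = -10
s(p, d) = -14 + p*d**2 (s(p, d) = -4 + ((d*p)*d - 10) = -4 + (p*d**2 - 10) = -4 + (-10 + p*d**2) = -14 + p*d**2)
-21*(17 + s(7, -2)) = -21*(17 + (-14 + 7*(-2)**2)) = -21*(17 + (-14 + 7*4)) = -21*(17 + (-14 + 28)) = -21*(17 + 14) = -21*31 = -651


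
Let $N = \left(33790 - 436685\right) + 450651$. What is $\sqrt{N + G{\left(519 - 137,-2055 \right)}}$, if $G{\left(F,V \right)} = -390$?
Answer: $\sqrt{47366} \approx 217.64$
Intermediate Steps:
$N = 47756$ ($N = -402895 + 450651 = 47756$)
$\sqrt{N + G{\left(519 - 137,-2055 \right)}} = \sqrt{47756 - 390} = \sqrt{47366}$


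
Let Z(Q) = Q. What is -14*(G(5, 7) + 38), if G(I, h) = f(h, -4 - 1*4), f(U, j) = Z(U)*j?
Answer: 252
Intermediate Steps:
f(U, j) = U*j
G(I, h) = -8*h (G(I, h) = h*(-4 - 1*4) = h*(-4 - 4) = h*(-8) = -8*h)
-14*(G(5, 7) + 38) = -14*(-8*7 + 38) = -14*(-56 + 38) = -14*(-18) = 252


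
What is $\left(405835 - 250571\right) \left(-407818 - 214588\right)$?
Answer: $-96637245184$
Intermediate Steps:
$\left(405835 - 250571\right) \left(-407818 - 214588\right) = 155264 \left(-622406\right) = -96637245184$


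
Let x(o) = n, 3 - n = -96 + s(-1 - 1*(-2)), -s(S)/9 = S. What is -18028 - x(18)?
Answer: -18136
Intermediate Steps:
s(S) = -9*S
n = 108 (n = 3 - (-96 - 9*(-1 - 1*(-2))) = 3 - (-96 - 9*(-1 + 2)) = 3 - (-96 - 9*1) = 3 - (-96 - 9) = 3 - 1*(-105) = 3 + 105 = 108)
x(o) = 108
-18028 - x(18) = -18028 - 1*108 = -18028 - 108 = -18136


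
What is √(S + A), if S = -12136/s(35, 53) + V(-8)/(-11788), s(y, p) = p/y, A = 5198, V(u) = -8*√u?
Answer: √(-68706375110282 + 33112492*I*√2)/156191 ≈ 1.8085e-5 + 53.069*I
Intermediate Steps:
S = -424760/53 + 4*I*√2/2947 (S = -12136/(53/35) - 16*I*√2/(-11788) = -12136/(53*(1/35)) - 16*I*√2*(-1/11788) = -12136/53/35 - 16*I*√2*(-1/11788) = -12136*35/53 + 4*I*√2/2947 = -424760/53 + 4*I*√2/2947 ≈ -8014.3 + 0.0019195*I)
√(S + A) = √((-424760/53 + 4*I*√2/2947) + 5198) = √(-149266/53 + 4*I*√2/2947)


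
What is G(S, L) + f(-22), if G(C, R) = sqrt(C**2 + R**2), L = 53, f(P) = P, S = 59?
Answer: -22 + sqrt(6290) ≈ 57.310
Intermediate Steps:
G(S, L) + f(-22) = sqrt(59**2 + 53**2) - 22 = sqrt(3481 + 2809) - 22 = sqrt(6290) - 22 = -22 + sqrt(6290)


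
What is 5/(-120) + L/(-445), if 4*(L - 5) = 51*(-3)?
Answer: 353/10680 ≈ 0.033052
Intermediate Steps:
L = -133/4 (L = 5 + (51*(-3))/4 = 5 + (1/4)*(-153) = 5 - 153/4 = -133/4 ≈ -33.250)
5/(-120) + L/(-445) = 5/(-120) - 133/4/(-445) = 5*(-1/120) - 133/4*(-1/445) = -1/24 + 133/1780 = 353/10680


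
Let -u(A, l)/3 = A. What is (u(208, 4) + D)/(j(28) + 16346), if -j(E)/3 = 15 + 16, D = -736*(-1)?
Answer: 112/16253 ≈ 0.0068910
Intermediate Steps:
u(A, l) = -3*A
D = 736
j(E) = -93 (j(E) = -3*(15 + 16) = -3*31 = -93)
(u(208, 4) + D)/(j(28) + 16346) = (-3*208 + 736)/(-93 + 16346) = (-624 + 736)/16253 = 112*(1/16253) = 112/16253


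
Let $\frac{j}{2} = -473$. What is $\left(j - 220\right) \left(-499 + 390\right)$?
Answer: $127094$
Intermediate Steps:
$j = -946$ ($j = 2 \left(-473\right) = -946$)
$\left(j - 220\right) \left(-499 + 390\right) = \left(-946 - 220\right) \left(-499 + 390\right) = \left(-1166\right) \left(-109\right) = 127094$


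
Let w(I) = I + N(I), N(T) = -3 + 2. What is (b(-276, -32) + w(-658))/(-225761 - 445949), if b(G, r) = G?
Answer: 187/134342 ≈ 0.0013920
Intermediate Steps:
N(T) = -1
w(I) = -1 + I (w(I) = I - 1 = -1 + I)
(b(-276, -32) + w(-658))/(-225761 - 445949) = (-276 + (-1 - 658))/(-225761 - 445949) = (-276 - 659)/(-671710) = -935*(-1/671710) = 187/134342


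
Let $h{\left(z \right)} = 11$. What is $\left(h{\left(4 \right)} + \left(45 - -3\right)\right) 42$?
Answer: $2478$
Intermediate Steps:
$\left(h{\left(4 \right)} + \left(45 - -3\right)\right) 42 = \left(11 + \left(45 - -3\right)\right) 42 = \left(11 + \left(45 + 3\right)\right) 42 = \left(11 + 48\right) 42 = 59 \cdot 42 = 2478$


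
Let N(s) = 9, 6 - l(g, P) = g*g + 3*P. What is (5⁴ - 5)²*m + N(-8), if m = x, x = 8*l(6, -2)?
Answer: -73804791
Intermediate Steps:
l(g, P) = 6 - g² - 3*P (l(g, P) = 6 - (g*g + 3*P) = 6 - (g² + 3*P) = 6 + (-g² - 3*P) = 6 - g² - 3*P)
x = -192 (x = 8*(6 - 1*6² - 3*(-2)) = 8*(6 - 1*36 + 6) = 8*(6 - 36 + 6) = 8*(-24) = -192)
m = -192
(5⁴ - 5)²*m + N(-8) = (5⁴ - 5)²*(-192) + 9 = (625 - 5)²*(-192) + 9 = 620²*(-192) + 9 = 384400*(-192) + 9 = -73804800 + 9 = -73804791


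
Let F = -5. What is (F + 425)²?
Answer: 176400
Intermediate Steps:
(F + 425)² = (-5 + 425)² = 420² = 176400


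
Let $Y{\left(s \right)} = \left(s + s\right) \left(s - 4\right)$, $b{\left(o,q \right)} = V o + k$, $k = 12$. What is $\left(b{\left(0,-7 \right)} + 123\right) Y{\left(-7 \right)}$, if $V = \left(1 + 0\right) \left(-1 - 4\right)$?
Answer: $20790$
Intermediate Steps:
$V = -5$ ($V = 1 \left(-5\right) = -5$)
$b{\left(o,q \right)} = 12 - 5 o$ ($b{\left(o,q \right)} = - 5 o + 12 = 12 - 5 o$)
$Y{\left(s \right)} = 2 s \left(-4 + s\right)$
$\left(b{\left(0,-7 \right)} + 123\right) Y{\left(-7 \right)} = \left(\left(12 - 0\right) + 123\right) 2 \left(-7\right) \left(-4 - 7\right) = \left(\left(12 + 0\right) + 123\right) 2 \left(-7\right) \left(-11\right) = \left(12 + 123\right) 154 = 135 \cdot 154 = 20790$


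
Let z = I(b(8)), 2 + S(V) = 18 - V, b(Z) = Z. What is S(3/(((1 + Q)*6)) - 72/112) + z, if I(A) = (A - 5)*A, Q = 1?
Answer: 1131/28 ≈ 40.393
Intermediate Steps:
I(A) = A*(-5 + A) (I(A) = (-5 + A)*A = A*(-5 + A))
S(V) = 16 - V (S(V) = -2 + (18 - V) = 16 - V)
z = 24 (z = 8*(-5 + 8) = 8*3 = 24)
S(3/(((1 + Q)*6)) - 72/112) + z = (16 - (3/(((1 + 1)*6)) - 72/112)) + 24 = (16 - (3/((2*6)) - 72*1/112)) + 24 = (16 - (3/12 - 9/14)) + 24 = (16 - (3*(1/12) - 9/14)) + 24 = (16 - (¼ - 9/14)) + 24 = (16 - 1*(-11/28)) + 24 = (16 + 11/28) + 24 = 459/28 + 24 = 1131/28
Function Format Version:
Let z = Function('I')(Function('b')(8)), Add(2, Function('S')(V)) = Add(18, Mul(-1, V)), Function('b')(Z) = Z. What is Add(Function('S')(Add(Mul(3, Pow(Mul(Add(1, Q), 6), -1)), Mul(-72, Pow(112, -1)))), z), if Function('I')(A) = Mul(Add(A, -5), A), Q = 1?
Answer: Rational(1131, 28) ≈ 40.393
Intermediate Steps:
Function('I')(A) = Mul(A, Add(-5, A)) (Function('I')(A) = Mul(Add(-5, A), A) = Mul(A, Add(-5, A)))
Function('S')(V) = Add(16, Mul(-1, V)) (Function('S')(V) = Add(-2, Add(18, Mul(-1, V))) = Add(16, Mul(-1, V)))
z = 24 (z = Mul(8, Add(-5, 8)) = Mul(8, 3) = 24)
Add(Function('S')(Add(Mul(3, Pow(Mul(Add(1, Q), 6), -1)), Mul(-72, Pow(112, -1)))), z) = Add(Add(16, Mul(-1, Add(Mul(3, Pow(Mul(Add(1, 1), 6), -1)), Mul(-72, Pow(112, -1))))), 24) = Add(Add(16, Mul(-1, Add(Mul(3, Pow(Mul(2, 6), -1)), Mul(-72, Rational(1, 112))))), 24) = Add(Add(16, Mul(-1, Add(Mul(3, Pow(12, -1)), Rational(-9, 14)))), 24) = Add(Add(16, Mul(-1, Add(Mul(3, Rational(1, 12)), Rational(-9, 14)))), 24) = Add(Add(16, Mul(-1, Add(Rational(1, 4), Rational(-9, 14)))), 24) = Add(Add(16, Mul(-1, Rational(-11, 28))), 24) = Add(Add(16, Rational(11, 28)), 24) = Add(Rational(459, 28), 24) = Rational(1131, 28)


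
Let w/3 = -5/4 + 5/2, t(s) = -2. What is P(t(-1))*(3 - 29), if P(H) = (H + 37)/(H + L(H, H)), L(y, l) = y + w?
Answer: 3640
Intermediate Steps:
w = 15/4 (w = 3*(-5/4 + 5/2) = 3*(5/4) = 15/4 ≈ 3.7500)
L(y, l) = 15/4 + y (L(y, l) = y + 15/4 = 15/4 + y)
P(H) = (37 + H)/(15/4 + 2*H) (P(H) = (H + 37)/(H + (15/4 + H)) = (37 + H)/(15/4 + 2*H))
P(t(-1))*(3 - 29) = (4*(37 - 2)/(15 + 8*(-2)))*(3 - 29) = (4*35/(15 - 16))*(-26) = (4*35/(-1))*(-26) = (4*(-1)*35)*(-26) = -140*(-26) = 3640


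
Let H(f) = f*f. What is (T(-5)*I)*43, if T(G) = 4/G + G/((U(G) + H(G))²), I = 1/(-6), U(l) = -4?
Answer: 76927/13230 ≈ 5.8146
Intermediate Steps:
H(f) = f²
I = -⅙ ≈ -0.16667
T(G) = 4/G + G/(-4 + G²)² (T(G) = 4/G + G/((-4 + G²)²) = 4/G + G/(-4 + G²)²)
(T(-5)*I)*43 = ((4/(-5) - 5/(-4 + (-5)²)²)*(-⅙))*43 = ((4*(-⅕) - 5/(-4 + 25)²)*(-⅙))*43 = ((-⅘ - 5/21²)*(-⅙))*43 = ((-⅘ - 5*1/441)*(-⅙))*43 = ((-⅘ - 5/441)*(-⅙))*43 = -1789/2205*(-⅙)*43 = (1789/13230)*43 = 76927/13230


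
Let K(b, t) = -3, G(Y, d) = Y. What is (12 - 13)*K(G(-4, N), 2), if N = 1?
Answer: 3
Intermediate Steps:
(12 - 13)*K(G(-4, N), 2) = (12 - 13)*(-3) = -1*(-3) = 3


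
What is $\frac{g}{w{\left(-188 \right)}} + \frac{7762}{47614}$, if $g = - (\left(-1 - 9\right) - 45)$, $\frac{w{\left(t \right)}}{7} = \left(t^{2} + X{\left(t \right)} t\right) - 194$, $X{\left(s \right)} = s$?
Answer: $\frac{273774269}{1678250658} \approx 0.16313$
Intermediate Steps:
$w{\left(t \right)} = -1358 + 14 t^{2}$ ($w{\left(t \right)} = 7 \left(\left(t^{2} + t t\right) - 194\right) = 7 \left(\left(t^{2} + t^{2}\right) - 194\right) = 7 \left(2 t^{2} - 194\right) = 7 \left(-194 + 2 t^{2}\right) = -1358 + 14 t^{2}$)
$g = 55$ ($g = - (-10 - 45) = \left(-1\right) \left(-55\right) = 55$)
$\frac{g}{w{\left(-188 \right)}} + \frac{7762}{47614} = \frac{55}{-1358 + 14 \left(-188\right)^{2}} + \frac{7762}{47614} = \frac{55}{-1358 + 14 \cdot 35344} + 7762 \cdot \frac{1}{47614} = \frac{55}{-1358 + 494816} + \frac{3881}{23807} = \frac{55}{493458} + \frac{3881}{23807} = \frac{273774269}{1678250658}$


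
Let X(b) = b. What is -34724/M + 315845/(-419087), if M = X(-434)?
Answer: 7207650129/90941879 ≈ 79.256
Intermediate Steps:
M = -434
-34724/M + 315845/(-419087) = -34724/(-434) + 315845/(-419087) = -34724*(-1/434) + 315845*(-1/419087) = 17362/217 - 315845/419087 = 7207650129/90941879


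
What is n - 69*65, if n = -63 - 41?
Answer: -4589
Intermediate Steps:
n = -104
n - 69*65 = -104 - 69*65 = -104 - 4485 = -4589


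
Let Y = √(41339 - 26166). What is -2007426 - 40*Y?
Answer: -2007426 - 40*√15173 ≈ -2.0124e+6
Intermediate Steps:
Y = √15173 ≈ 123.18
-2007426 - 40*Y = -2007426 - 40*√15173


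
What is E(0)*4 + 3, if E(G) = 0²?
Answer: 3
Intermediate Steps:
E(G) = 0
E(0)*4 + 3 = 0*4 + 3 = 0 + 3 = 3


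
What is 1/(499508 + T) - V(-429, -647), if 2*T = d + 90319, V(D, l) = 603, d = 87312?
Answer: -709518139/1176647 ≈ -603.00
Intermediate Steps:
T = 177631/2 (T = (87312 + 90319)/2 = (½)*177631 = 177631/2 ≈ 88816.)
1/(499508 + T) - V(-429, -647) = 1/(499508 + 177631/2) - 1*603 = 1/(1176647/2) - 603 = 2/1176647 - 603 = -709518139/1176647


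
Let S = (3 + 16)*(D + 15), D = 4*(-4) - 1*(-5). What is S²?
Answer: 5776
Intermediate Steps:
D = -11 (D = -16 + 5 = -11)
S = 76 (S = (3 + 16)*(-11 + 15) = 19*4 = 76)
S² = 76² = 5776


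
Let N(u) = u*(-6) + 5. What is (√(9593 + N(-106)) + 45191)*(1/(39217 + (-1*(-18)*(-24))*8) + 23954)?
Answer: 38711469003045/35761 + 856618995*√10234/35761 ≈ 1.0849e+9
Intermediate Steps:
N(u) = 5 - 6*u (N(u) = -6*u + 5 = 5 - 6*u)
(√(9593 + N(-106)) + 45191)*(1/(39217 + (-1*(-18)*(-24))*8) + 23954) = (√(9593 + (5 - 6*(-106))) + 45191)*(1/(39217 + (-1*(-18)*(-24))*8) + 23954) = (√(9593 + (5 + 636)) + 45191)*(1/(39217 + (18*(-24))*8) + 23954) = (√(9593 + 641) + 45191)*(1/(39217 - 432*8) + 23954) = (√10234 + 45191)*(1/(39217 - 3456) + 23954) = (45191 + √10234)*(1/35761 + 23954) = (45191 + √10234)*(856618995/35761) = 38711469003045/35761 + 856618995*√10234/35761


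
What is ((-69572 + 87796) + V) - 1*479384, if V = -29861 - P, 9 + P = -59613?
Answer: -431399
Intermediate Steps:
P = -59622 (P = -9 - 59613 = -59622)
V = 29761 (V = -29861 - 1*(-59622) = -29861 + 59622 = 29761)
((-69572 + 87796) + V) - 1*479384 = ((-69572 + 87796) + 29761) - 1*479384 = (18224 + 29761) - 479384 = 47985 - 479384 = -431399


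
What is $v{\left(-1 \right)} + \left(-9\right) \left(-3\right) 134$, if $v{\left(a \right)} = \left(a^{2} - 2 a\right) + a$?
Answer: $3620$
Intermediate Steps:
$v{\left(a \right)} = a^{2} - a$
$v{\left(-1 \right)} + \left(-9\right) \left(-3\right) 134 = - (-1 - 1) + \left(-9\right) \left(-3\right) 134 = \left(-1\right) \left(-2\right) + 27 \cdot 134 = 2 + 3618 = 3620$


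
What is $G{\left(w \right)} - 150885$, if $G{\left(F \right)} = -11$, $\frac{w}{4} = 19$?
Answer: $-150896$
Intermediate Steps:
$w = 76$ ($w = 4 \cdot 19 = 76$)
$G{\left(w \right)} - 150885 = -11 - 150885 = -150896$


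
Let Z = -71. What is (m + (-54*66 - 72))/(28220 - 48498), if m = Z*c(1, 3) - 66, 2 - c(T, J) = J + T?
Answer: 1780/10139 ≈ 0.17556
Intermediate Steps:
c(T, J) = 2 - J - T (c(T, J) = 2 - (J + T) = 2 + (-J - T) = 2 - J - T)
m = 76 (m = -71*(2 - 1*3 - 1*1) - 66 = -71*(2 - 3 - 1) - 66 = -71*(-2) - 66 = 142 - 66 = 76)
(m + (-54*66 - 72))/(28220 - 48498) = (76 + (-54*66 - 72))/(28220 - 48498) = (76 + (-3564 - 72))/(-20278) = (76 - 3636)*(-1/20278) = -3560*(-1/20278) = 1780/10139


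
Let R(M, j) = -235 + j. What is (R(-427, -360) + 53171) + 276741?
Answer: 329317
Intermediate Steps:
(R(-427, -360) + 53171) + 276741 = ((-235 - 360) + 53171) + 276741 = (-595 + 53171) + 276741 = 52576 + 276741 = 329317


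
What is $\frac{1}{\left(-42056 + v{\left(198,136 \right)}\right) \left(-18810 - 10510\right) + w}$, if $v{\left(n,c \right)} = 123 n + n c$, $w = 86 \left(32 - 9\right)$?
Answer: $- \frac{1}{270504342} \approx -3.6968 \cdot 10^{-9}$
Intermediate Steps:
$w = 1978$ ($w = 86 \cdot 23 = 1978$)
$v{\left(n,c \right)} = 123 n + c n$
$\frac{1}{\left(-42056 + v{\left(198,136 \right)}\right) \left(-18810 - 10510\right) + w} = \frac{1}{\left(-42056 + 198 \left(123 + 136\right)\right) \left(-18810 - 10510\right) + 1978} = \frac{1}{\left(-42056 + 198 \cdot 259\right) \left(-29320\right) + 1978} = \frac{1}{\left(-42056 + 51282\right) \left(-29320\right) + 1978} = \frac{1}{9226 \left(-29320\right) + 1978} = \frac{1}{-270506320 + 1978} = \frac{1}{-270504342} = - \frac{1}{270504342}$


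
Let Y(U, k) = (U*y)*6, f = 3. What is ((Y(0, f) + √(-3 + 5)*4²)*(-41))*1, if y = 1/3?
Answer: -656*√2 ≈ -927.72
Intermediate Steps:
y = ⅓ ≈ 0.33333
Y(U, k) = 2*U (Y(U, k) = (U*(⅓))*6 = (U/3)*6 = 2*U)
((Y(0, f) + √(-3 + 5)*4²)*(-41))*1 = ((2*0 + √(-3 + 5)*4²)*(-41))*1 = ((0 + √2*16)*(-41))*1 = ((0 + 16*√2)*(-41))*1 = ((16*√2)*(-41))*1 = -656*√2*1 = -656*√2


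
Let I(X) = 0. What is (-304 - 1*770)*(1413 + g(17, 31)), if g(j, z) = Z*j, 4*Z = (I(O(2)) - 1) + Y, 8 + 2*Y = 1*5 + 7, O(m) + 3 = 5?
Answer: -3044253/2 ≈ -1.5221e+6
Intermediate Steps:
O(m) = 2 (O(m) = -3 + 5 = 2)
Y = 2 (Y = -4 + (1*5 + 7)/2 = -4 + (5 + 7)/2 = -4 + (½)*12 = -4 + 6 = 2)
Z = ¼ (Z = ((0 - 1) + 2)/4 = (-1 + 2)/4 = (¼)*1 = ¼ ≈ 0.25000)
g(j, z) = j/4
(-304 - 1*770)*(1413 + g(17, 31)) = (-304 - 1*770)*(1413 + (¼)*17) = (-304 - 770)*(1413 + 17/4) = -1074*5669/4 = -3044253/2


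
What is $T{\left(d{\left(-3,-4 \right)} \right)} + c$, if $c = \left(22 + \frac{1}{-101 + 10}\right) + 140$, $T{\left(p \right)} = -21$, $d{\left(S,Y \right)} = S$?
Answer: $\frac{12830}{91} \approx 140.99$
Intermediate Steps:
$c = \frac{14741}{91}$ ($c = \left(22 + \frac{1}{-91}\right) + 140 = \left(22 - \frac{1}{91}\right) + 140 = \frac{2001}{91} + 140 = \frac{14741}{91} \approx 161.99$)
$T{\left(d{\left(-3,-4 \right)} \right)} + c = -21 + \frac{14741}{91} = \frac{12830}{91}$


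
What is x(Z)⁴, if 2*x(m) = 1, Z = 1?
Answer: 1/16 ≈ 0.062500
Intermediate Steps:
x(m) = ½ (x(m) = (½)*1 = ½)
x(Z)⁴ = (½)⁴ = 1/16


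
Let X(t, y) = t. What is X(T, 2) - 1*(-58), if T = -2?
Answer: 56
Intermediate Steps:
X(T, 2) - 1*(-58) = -2 - 1*(-58) = -2 + 58 = 56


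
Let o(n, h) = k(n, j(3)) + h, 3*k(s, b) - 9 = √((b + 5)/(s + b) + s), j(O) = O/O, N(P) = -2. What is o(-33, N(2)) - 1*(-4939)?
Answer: 4940 + I*√59/4 ≈ 4940.0 + 1.9203*I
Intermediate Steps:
j(O) = 1
k(s, b) = 3 + √(s + (5 + b)/(b + s))/3 (k(s, b) = 3 + √((b + 5)/(s + b) + s)/3 = 3 + √((5 + b)/(b + s) + s)/3 = 3 + √(s + (5 + b)/(b + s))/3)
o(n, h) = 3 + h + √((6 + n*(1 + n))/(1 + n))/3 (o(n, h) = (3 + √((5 + 1 + n*(1 + n))/(1 + n))/3) + h = (3 + √((6 + n*(1 + n))/(1 + n))/3) + h = 3 + h + √((6 + n*(1 + n))/(1 + n))/3)
o(-33, N(2)) - 1*(-4939) = (3 - 2 + √((6 - 33*(1 - 33))/(1 - 33))/3) - 1*(-4939) = (3 - 2 + √((6 - 33*(-32))/(-32))/3) + 4939 = (3 - 2 + √(-(6 + 1056)/32)/3) + 4939 = (3 - 2 + √(-1/32*1062)/3) + 4939 = (3 - 2 + √(-531/16)/3) + 4939 = (3 - 2 + (3*I*√59/4)/3) + 4939 = (3 - 2 + I*√59/4) + 4939 = (1 + I*√59/4) + 4939 = 4940 + I*√59/4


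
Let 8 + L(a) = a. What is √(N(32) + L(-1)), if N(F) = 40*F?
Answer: √1271 ≈ 35.651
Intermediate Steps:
L(a) = -8 + a
√(N(32) + L(-1)) = √(40*32 + (-8 - 1)) = √(1280 - 9) = √1271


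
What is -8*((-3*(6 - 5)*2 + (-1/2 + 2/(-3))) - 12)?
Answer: 460/3 ≈ 153.33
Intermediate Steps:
-8*((-3*(6 - 5)*2 + (-1/2 + 2/(-3))) - 12) = -8*((-3*1*2 + (-1*1/2 + 2*(-1/3))) - 12) = -8*((-3*2 + (-1/2 - 2/3)) - 12) = -8*((-6 - 7/6) - 12) = -8*(-43/6 - 12) = -8*(-115/6) = 460/3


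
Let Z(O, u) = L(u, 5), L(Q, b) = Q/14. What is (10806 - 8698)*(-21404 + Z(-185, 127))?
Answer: -315703566/7 ≈ -4.5100e+7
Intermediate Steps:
L(Q, b) = Q/14 (L(Q, b) = Q*(1/14) = Q/14)
Z(O, u) = u/14
(10806 - 8698)*(-21404 + Z(-185, 127)) = (10806 - 8698)*(-21404 + (1/14)*127) = 2108*(-21404 + 127/14) = 2108*(-299529/14) = -315703566/7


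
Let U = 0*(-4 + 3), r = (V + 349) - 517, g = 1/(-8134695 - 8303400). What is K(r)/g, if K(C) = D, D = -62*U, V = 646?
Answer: 0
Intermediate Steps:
g = -1/16438095 (g = 1/(-16438095) = -1/16438095 ≈ -6.0834e-8)
r = 478 (r = (646 + 349) - 517 = 995 - 517 = 478)
U = 0 (U = 0*(-1) = 0)
D = 0 (D = -62*0 = 0)
K(C) = 0
K(r)/g = 0/(-1/16438095) = 0*(-16438095) = 0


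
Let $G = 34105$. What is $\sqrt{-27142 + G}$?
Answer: $\sqrt{6963} \approx 83.445$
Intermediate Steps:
$\sqrt{-27142 + G} = \sqrt{-27142 + 34105} = \sqrt{6963}$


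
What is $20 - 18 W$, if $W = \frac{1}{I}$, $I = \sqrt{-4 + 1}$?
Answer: $20 + 6 i \sqrt{3} \approx 20.0 + 10.392 i$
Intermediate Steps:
$I = i \sqrt{3}$ ($I = \sqrt{-3} = i \sqrt{3} \approx 1.732 i$)
$W = - \frac{i \sqrt{3}}{3}$ ($W = \frac{1}{i \sqrt{3}} = - \frac{i \sqrt{3}}{3} \approx - 0.57735 i$)
$20 - 18 W = 20 - 18 \left(- \frac{i \sqrt{3}}{3}\right) = 20 + 6 i \sqrt{3}$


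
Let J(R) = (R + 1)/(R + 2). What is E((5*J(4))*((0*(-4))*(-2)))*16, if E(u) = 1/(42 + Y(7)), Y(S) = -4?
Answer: 8/19 ≈ 0.42105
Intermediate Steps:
J(R) = (1 + R)/(2 + R)
E(u) = 1/38 (E(u) = 1/(42 - 4) = 1/38)
E((5*J(4))*((0*(-4))*(-2)))*16 = (1/38)*16 = 8/19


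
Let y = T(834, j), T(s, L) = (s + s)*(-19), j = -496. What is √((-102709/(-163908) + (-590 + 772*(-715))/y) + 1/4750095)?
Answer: √652922282596772060437711895/6012356744730 ≈ 4.2500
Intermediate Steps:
T(s, L) = -38*s (T(s, L) = (2*s)*(-19) = -38*s)
y = -31692 (y = -38*834 = -31692)
√((-102709/(-163908) + (-590 + 772*(-715))/y) + 1/4750095) = √((-102709/(-163908) + (-590 + 772*(-715))/(-31692)) + 1/4750095) = √((-102709*(-1/163908) + (-590 - 551980)*(-1/31692)) + 1/4750095) = √((102709/163908 - 552570*(-1/31692)) + 1/4750095) = √((102709/163908 + 92095/5282) + 1/4750095) = √(7818808099/432881028 + 1/4750095) = √(651580380524569/36074140468380) = √652922282596772060437711895/6012356744730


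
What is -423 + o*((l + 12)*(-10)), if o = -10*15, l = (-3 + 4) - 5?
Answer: 11577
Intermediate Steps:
l = -4 (l = 1 - 5 = -4)
o = -150
-423 + o*((l + 12)*(-10)) = -423 - 150*(-4 + 12)*(-10) = -423 - 1200*(-10) = -423 - 150*(-80) = -423 + 12000 = 11577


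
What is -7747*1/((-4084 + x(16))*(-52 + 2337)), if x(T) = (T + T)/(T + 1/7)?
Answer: 875411/1053997380 ≈ 0.00083056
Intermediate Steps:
x(T) = 2*T/(⅐ + T) (x(T) = (2*T)/(T + ⅐) = (2*T)/(⅐ + T) = 2*T/(⅐ + T))
-7747*1/((-4084 + x(16))*(-52 + 2337)) = -7747*1/((-4084 + 14*16/(1 + 7*16))*(-52 + 2337)) = -7747*1/(2285*(-4084 + 14*16/(1 + 112))) = -7747*1/(2285*(-4084 + 14*16/113)) = -7747*1/(2285*(-4084 + 14*16*(1/113))) = -7747*1/(2285*(-4084 + 224/113)) = -7747/(2285*(-461268/113)) = -7747/(-1053997380/113) = -7747*(-113/1053997380) = 875411/1053997380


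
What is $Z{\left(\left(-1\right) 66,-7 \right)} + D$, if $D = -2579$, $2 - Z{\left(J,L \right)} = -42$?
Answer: $-2535$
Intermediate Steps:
$Z{\left(J,L \right)} = 44$ ($Z{\left(J,L \right)} = 2 - -42 = 2 + 42 = 44$)
$Z{\left(\left(-1\right) 66,-7 \right)} + D = 44 - 2579 = -2535$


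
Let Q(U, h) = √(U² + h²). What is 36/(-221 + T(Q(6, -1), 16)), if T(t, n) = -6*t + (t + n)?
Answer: -123/685 + 3*√37/685 ≈ -0.15292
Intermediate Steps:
T(t, n) = n - 5*t (T(t, n) = -6*t + (n + t) = n - 5*t)
36/(-221 + T(Q(6, -1), 16)) = 36/(-221 + (16 - 5*√(6² + (-1)²))) = 36/(-221 + (16 - 5*√(36 + 1))) = 36/(-221 + (16 - 5*√37)) = 36/(-205 - 5*√37)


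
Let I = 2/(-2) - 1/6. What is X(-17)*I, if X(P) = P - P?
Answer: 0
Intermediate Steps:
X(P) = 0
I = -7/6 (I = 2*(-½) - 1*⅙ = -1 - ⅙ = -7/6 ≈ -1.1667)
X(-17)*I = 0*(-7/6) = 0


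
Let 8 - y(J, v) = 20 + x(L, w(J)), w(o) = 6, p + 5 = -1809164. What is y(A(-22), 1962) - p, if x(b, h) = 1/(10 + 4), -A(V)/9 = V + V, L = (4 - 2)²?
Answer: 25328197/14 ≈ 1.8092e+6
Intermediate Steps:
p = -1809169 (p = -5 - 1809164 = -1809169)
L = 4 (L = 2² = 4)
A(V) = -18*V (A(V) = -9*(V + V) = -18*V)
x(b, h) = 1/14
y(J, v) = -169/14 (y(J, v) = 8 - (20 + 1/14) = 8 - 1*281/14 = 8 - 281/14 = -169/14)
y(A(-22), 1962) - p = -169/14 - 1*(-1809169) = -169/14 + 1809169 = 25328197/14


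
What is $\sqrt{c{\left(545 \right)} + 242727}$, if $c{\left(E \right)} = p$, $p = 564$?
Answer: $\sqrt{243291} \approx 493.25$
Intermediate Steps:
$c{\left(E \right)} = 564$
$\sqrt{c{\left(545 \right)} + 242727} = \sqrt{564 + 242727} = \sqrt{243291}$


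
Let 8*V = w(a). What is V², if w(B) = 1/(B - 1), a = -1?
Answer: 1/256 ≈ 0.0039063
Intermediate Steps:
w(B) = 1/(-1 + B)
V = -1/16 (V = 1/(8*(-1 - 1)) = (⅛)/(-2) = (⅛)*(-½) = -1/16 ≈ -0.062500)
V² = (-1/16)² = 1/256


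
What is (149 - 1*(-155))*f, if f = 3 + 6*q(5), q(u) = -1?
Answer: -912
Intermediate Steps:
f = -3 (f = 3 + 6*(-1) = 3 - 6 = -3)
(149 - 1*(-155))*f = (149 - 1*(-155))*(-3) = (149 + 155)*(-3) = 304*(-3) = -912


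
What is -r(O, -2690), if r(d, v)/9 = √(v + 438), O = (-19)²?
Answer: -18*I*√563 ≈ -427.1*I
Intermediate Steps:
O = 361
r(d, v) = 9*√(438 + v) (r(d, v) = 9*√(v + 438) = 9*√(438 + v))
-r(O, -2690) = -9*√(438 - 2690) = -9*√(-2252) = -9*2*I*√563 = -18*I*√563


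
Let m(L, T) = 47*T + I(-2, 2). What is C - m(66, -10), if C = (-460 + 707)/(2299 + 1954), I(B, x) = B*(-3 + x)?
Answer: 1990651/4253 ≈ 468.06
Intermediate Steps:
C = 247/4253 ≈ 0.058077
m(L, T) = 2 + 47*T (m(L, T) = 47*T - 2*(-3 + 2) = 47*T - 2*(-1) = 47*T + 2 = 2 + 47*T)
C - m(66, -10) = 247/4253 - (2 + 47*(-10)) = 247/4253 - (2 - 470) = 247/4253 - 1*(-468) = 247/4253 + 468 = 1990651/4253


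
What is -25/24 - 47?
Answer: -1153/24 ≈ -48.042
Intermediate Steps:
-25/24 - 47 = -1153/24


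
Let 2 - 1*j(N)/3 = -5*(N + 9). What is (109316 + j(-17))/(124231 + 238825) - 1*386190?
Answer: -70104243719/181528 ≈ -3.8619e+5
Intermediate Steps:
j(N) = 141 + 15*N (j(N) = 6 - (-15)*(N + 9) = 6 - (-15)*(9 + N) = 6 - 3*(-45 - 5*N) = 6 + (135 + 15*N) = 141 + 15*N)
(109316 + j(-17))/(124231 + 238825) - 1*386190 = (109316 + (141 + 15*(-17)))/(124231 + 238825) - 1*386190 = (109316 + (141 - 255))/363056 - 386190 = (109316 - 114)*(1/363056) - 386190 = 109202*(1/363056) - 386190 = 54601/181528 - 386190 = -70104243719/181528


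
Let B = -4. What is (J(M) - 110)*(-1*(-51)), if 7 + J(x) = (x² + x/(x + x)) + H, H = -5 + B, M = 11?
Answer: -459/2 ≈ -229.50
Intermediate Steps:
H = -9 (H = -5 - 4 = -9)
J(x) = -31/2 + x² (J(x) = -7 + ((x² + x/(x + x)) - 9) = -7 + ((x² + x/((2*x))) - 9) = -7 + ((x² + (1/(2*x))*x) - 9) = -7 + ((x² + ½) - 9) = -7 + ((½ + x²) - 9) = -7 + (-17/2 + x²) = -31/2 + x²)
(J(M) - 110)*(-1*(-51)) = ((-31/2 + 11²) - 110)*(-1*(-51)) = ((-31/2 + 121) - 110)*51 = (211/2 - 110)*51 = -9/2*51 = -459/2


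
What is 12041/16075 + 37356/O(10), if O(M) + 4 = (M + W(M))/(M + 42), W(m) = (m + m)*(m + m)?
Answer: 15614156341/1623575 ≈ 9617.1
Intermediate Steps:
W(m) = 4*m² (W(m) = (2*m)*(2*m) = 4*m²)
O(M) = -4 + (M + 4*M²)/(42 + M) (O(M) = -4 + (M + 4*M²)/(M + 42) = -4 + (M + 4*M²)/(42 + M))
12041/16075 + 37356/O(10) = 12041/16075 + 37356/(((-168 - 3*10 + 4*10²)/(42 + 10))) = 12041*(1/16075) + 37356/(((-168 - 30 + 4*100)/52)) = 12041/16075 + 37356/(((-168 - 30 + 400)/52)) = 12041/16075 + 37356/(((1/52)*202)) = 12041/16075 + 37356/(101/26) = 12041/16075 + 37356*(26/101) = 12041/16075 + 971256/101 = 15614156341/1623575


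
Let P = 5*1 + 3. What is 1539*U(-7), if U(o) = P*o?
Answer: -86184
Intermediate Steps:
P = 8 (P = 5 + 3 = 8)
U(o) = 8*o
1539*U(-7) = 1539*(8*(-7)) = 1539*(-56) = -86184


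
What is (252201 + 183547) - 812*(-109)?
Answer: 524256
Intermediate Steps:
(252201 + 183547) - 812*(-109) = 435748 + 88508 = 524256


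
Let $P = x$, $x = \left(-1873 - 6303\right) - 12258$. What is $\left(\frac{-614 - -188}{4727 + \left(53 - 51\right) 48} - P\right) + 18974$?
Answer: $\frac{190064358}{4823} \approx 39408.0$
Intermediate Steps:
$x = -20434$ ($x = -8176 - 12258 = -20434$)
$P = -20434$
$\left(\frac{-614 - -188}{4727 + \left(53 - 51\right) 48} - P\right) + 18974 = \left(\frac{-614 - -188}{4727 + \left(53 - 51\right) 48} - -20434\right) + 18974 = \left(\frac{-614 + \left(-3642 + 3830\right)}{4727 + 2 \cdot 48} + 20434\right) + 18974 = \left(\frac{-614 + 188}{4727 + 96} + 20434\right) + 18974 = \left(- \frac{426}{4823} + 20434\right) + 18974 = \frac{98552756}{4823} + 18974 = \frac{190064358}{4823}$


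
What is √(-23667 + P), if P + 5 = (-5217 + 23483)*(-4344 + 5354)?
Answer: 2*√4606247 ≈ 4292.4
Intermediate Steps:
P = 18448655 (P = -5 + (-5217 + 23483)*(-4344 + 5354) = -5 + 18266*1010 = -5 + 18448660 = 18448655)
√(-23667 + P) = √(-23667 + 18448655) = √18424988 = 2*√4606247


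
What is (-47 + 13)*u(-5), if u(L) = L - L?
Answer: 0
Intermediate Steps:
u(L) = 0
(-47 + 13)*u(-5) = (-47 + 13)*0 = -34*0 = 0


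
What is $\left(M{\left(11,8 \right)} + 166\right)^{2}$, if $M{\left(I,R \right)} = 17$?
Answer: $33489$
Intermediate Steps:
$\left(M{\left(11,8 \right)} + 166\right)^{2} = \left(17 + 166\right)^{2} = 183^{2} = 33489$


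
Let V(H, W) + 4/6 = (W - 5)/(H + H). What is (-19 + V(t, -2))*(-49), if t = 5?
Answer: 29939/30 ≈ 997.97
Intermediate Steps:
V(H, W) = -⅔ + (-5 + W)/(2*H) (V(H, W) = -⅔ + (W - 5)/(H + H) = -⅔ + (-5 + W)/((2*H)) = -⅔ + (-5 + W)*(1/(2*H)) = -⅔ + (-5 + W)/(2*H))
(-19 + V(t, -2))*(-49) = (-19 + (⅙)*(-15 - 4*5 + 3*(-2))/5)*(-49) = (-19 + (⅙)*(⅕)*(-15 - 20 - 6))*(-49) = (-19 + (⅙)*(⅕)*(-41))*(-49) = (-19 - 41/30)*(-49) = -611/30*(-49) = 29939/30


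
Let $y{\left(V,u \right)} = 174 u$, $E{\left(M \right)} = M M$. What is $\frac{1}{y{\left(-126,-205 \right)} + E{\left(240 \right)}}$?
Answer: $\frac{1}{21930} \approx 4.56 \cdot 10^{-5}$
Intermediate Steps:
$E{\left(M \right)} = M^{2}$
$\frac{1}{y{\left(-126,-205 \right)} + E{\left(240 \right)}} = \frac{1}{174 \left(-205\right) + 240^{2}} = \frac{1}{-35670 + 57600} = \frac{1}{21930}$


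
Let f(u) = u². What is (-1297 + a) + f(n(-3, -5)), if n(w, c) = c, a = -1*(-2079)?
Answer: 807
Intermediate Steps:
a = 2079
(-1297 + a) + f(n(-3, -5)) = (-1297 + 2079) + (-5)² = 782 + 25 = 807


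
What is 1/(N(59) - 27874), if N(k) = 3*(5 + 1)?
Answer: -1/27856 ≈ -3.5899e-5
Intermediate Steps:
N(k) = 18 (N(k) = 3*6 = 18)
1/(N(59) - 27874) = 1/(18 - 27874) = 1/(-27856) = -1/27856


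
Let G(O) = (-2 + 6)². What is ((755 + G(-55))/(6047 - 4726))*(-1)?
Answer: -771/1321 ≈ -0.58365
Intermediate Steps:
G(O) = 16 (G(O) = 4² = 16)
((755 + G(-55))/(6047 - 4726))*(-1) = ((755 + 16)/(6047 - 4726))*(-1) = (771/1321)*(-1) = -771/1321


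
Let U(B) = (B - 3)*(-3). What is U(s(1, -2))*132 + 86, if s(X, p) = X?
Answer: 878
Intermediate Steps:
U(B) = 9 - 3*B (U(B) = (-3 + B)*(-3) = 9 - 3*B)
U(s(1, -2))*132 + 86 = (9 - 3*1)*132 + 86 = (9 - 3)*132 + 86 = 6*132 + 86 = 792 + 86 = 878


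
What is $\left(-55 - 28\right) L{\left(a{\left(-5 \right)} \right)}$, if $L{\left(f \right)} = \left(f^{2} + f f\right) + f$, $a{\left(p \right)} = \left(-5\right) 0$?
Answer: $0$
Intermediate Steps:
$a{\left(p \right)} = 0$
$L{\left(f \right)} = f + 2 f^{2}$ ($L{\left(f \right)} = \left(f^{2} + f^{2}\right) + f = 2 f^{2} + f = f + 2 f^{2}$)
$\left(-55 - 28\right) L{\left(a{\left(-5 \right)} \right)} = \left(-55 - 28\right) 0 \left(1 + 2 \cdot 0\right) = - 83 \cdot 0 \left(1 + 0\right) = - 83 \cdot 0 \cdot 1 = \left(-83\right) 0 = 0$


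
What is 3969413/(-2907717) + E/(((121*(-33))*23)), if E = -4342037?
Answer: 4086955959674/89013940521 ≈ 45.914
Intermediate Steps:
3969413/(-2907717) + E/(((121*(-33))*23)) = 3969413/(-2907717) - 4342037/((121*(-33))*23) = 3969413*(-1/2907717) - 4342037/((-3993*23)) = -3969413/2907717 - 4342037/(-91839) = -3969413/2907717 - 4342037*(-1/91839) = -3969413/2907717 + 4342037/91839 = 4086955959674/89013940521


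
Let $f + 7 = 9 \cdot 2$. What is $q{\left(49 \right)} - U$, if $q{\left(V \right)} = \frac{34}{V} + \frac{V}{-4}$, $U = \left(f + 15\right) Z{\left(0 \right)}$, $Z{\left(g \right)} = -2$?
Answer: $\frac{7927}{196} \approx 40.444$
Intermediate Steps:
$f = 11$ ($f = -7 + 9 \cdot 2 = -7 + 18 = 11$)
$U = -52$ ($U = \left(11 + 15\right) \left(-2\right) = 26 \left(-2\right) = -52$)
$q{\left(V \right)} = \frac{34}{V} - \frac{V}{4}$ ($q{\left(V \right)} = \frac{34}{V} + V \left(- \frac{1}{4}\right) = \frac{34}{V} - \frac{V}{4}$)
$q{\left(49 \right)} - U = \left(\frac{34}{49} - \frac{49}{4}\right) - -52 = \left(34 \cdot \frac{1}{49} - \frac{49}{4}\right) + 52 = \left(\frac{34}{49} - \frac{49}{4}\right) + 52 = - \frac{2265}{196} + 52 = \frac{7927}{196}$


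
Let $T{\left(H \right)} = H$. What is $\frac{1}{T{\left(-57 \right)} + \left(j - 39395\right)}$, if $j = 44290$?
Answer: $\frac{1}{4838} \approx 0.0002067$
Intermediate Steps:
$\frac{1}{T{\left(-57 \right)} + \left(j - 39395\right)} = \frac{1}{-57 + \left(44290 - 39395\right)} = \frac{1}{-57 + 4895} = \frac{1}{4838}$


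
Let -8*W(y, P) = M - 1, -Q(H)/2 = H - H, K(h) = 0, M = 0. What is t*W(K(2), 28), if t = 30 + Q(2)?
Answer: 15/4 ≈ 3.7500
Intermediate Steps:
Q(H) = 0 (Q(H) = -2*(H - H) = -2*0 = 0)
W(y, P) = 1/8 (W(y, P) = -(0 - 1)/8 = -1/8*(-1) = 1/8)
t = 30 (t = 30 + 0 = 30)
t*W(K(2), 28) = 30*(1/8) = 15/4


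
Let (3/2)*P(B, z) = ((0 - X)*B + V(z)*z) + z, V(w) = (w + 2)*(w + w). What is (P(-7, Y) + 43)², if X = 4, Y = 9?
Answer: 14190289/9 ≈ 1.5767e+6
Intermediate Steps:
V(w) = 2*w*(2 + w) (V(w) = (2 + w)*(2*w) = 2*w*(2 + w))
P(B, z) = -8*B/3 + 2*z/3 + 4*z²*(2 + z)/3 (P(B, z) = 2*(((0 - 1*4)*B + (2*z*(2 + z))*z) + z)/3 = 2*(((0 - 4)*B + 2*z²*(2 + z)) + z)/3 = 2*((-4*B + 2*z²*(2 + z)) + z)/3 = 2*(z - 4*B + 2*z²*(2 + z))/3 = -8*B/3 + 2*z/3 + 4*z²*(2 + z)/3)
(P(-7, Y) + 43)² = ((-8/3*(-7) + (⅔)*9 + (4/3)*9²*(2 + 9)) + 43)² = ((56/3 + 6 + (4/3)*81*11) + 43)² = ((56/3 + 6 + 1188) + 43)² = (3638/3 + 43)² = (3767/3)² = 14190289/9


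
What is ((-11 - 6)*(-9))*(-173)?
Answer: -26469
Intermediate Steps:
((-11 - 6)*(-9))*(-173) = -17*(-9)*(-173) = 153*(-173) = -26469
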